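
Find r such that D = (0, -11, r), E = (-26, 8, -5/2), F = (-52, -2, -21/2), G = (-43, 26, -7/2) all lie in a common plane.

Coplanarity ⇔ det[DE; DF; DG] = 0.
Expanding, this is linear in r: (638)r + (-319) = 0.
So r = 1/2.

1/2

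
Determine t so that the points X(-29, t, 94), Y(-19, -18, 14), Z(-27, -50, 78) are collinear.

-58

Collinearity requires XY × XZ = 0; each component is linear in t.
The x-component gives (-64)t + (-3712) = 0, so t = -58.
The remaining components then also vanish.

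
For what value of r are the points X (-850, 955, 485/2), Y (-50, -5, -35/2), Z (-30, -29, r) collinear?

Collinearity requires XY × XZ = 0; each component is linear in r.
The x-component gives (-960)r + (-23040) = 0, so r = -24.
The remaining components then also vanish.

-24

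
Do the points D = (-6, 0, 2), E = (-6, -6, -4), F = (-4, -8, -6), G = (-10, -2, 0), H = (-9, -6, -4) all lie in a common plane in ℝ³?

Yes

The plane through D, E, F has normal n = DE × DF = (0, -12, 12) and equation n·P = 24.
Checking the remaining points: n·G = 24, n·H = 24.
All equal 24, so all 5 points lie in one plane.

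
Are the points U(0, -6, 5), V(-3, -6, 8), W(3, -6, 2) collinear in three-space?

Yes

UV = (-3, 0, 3), UW = (3, 0, -3).
Each component of UW is -1 times the corresponding component of UV, so UW = -1·UV and the points are collinear.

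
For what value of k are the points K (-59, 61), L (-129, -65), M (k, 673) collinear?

The three points are collinear iff det[KL; KM] = 0.
This determinant is linear in k: (126)k + (-35406) = 0, so k = 281.

281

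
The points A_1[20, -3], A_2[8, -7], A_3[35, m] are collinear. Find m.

2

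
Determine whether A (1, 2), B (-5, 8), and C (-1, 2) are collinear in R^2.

AB = (-6, 6), AC = (-2, 0).
Twice the signed area of △ABC is (-6)(0) − (6)(-2) = 12.
The area is nonzero, so the three points are not collinear.

No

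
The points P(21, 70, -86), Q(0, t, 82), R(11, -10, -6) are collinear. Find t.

Direction PR = (-10, -80, 80). From the x-coordinate of Q, the parameter along the line is τ = (0 − 21)/(-10) = 21/10.
Then t = 70 + 21/10·(-80) = -98.

-98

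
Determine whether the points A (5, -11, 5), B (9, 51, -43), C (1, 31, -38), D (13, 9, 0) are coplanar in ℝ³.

With A as base: AB = (4, 62, -48), AC = (-4, 42, -43), AD = (8, 20, -5).
AC × AD = (650, -364, -416).
AB · (AC × AD) = 0.
The scalar triple product vanishes, so the four points are coplanar.

Yes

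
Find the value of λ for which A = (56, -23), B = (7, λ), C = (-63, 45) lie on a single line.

Collinearity: (B − A) must be parallel to (C − A) = (-119, 68).
Cross-multiplying the components: (λ − (-23))·(-119) = (-49)·(68).
Solving gives λ = 5.

5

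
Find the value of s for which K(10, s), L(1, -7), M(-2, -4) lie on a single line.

-16

The three points are collinear iff det[KL; KM] = 0.
This determinant is linear in s: (-3)s + (-48) = 0, so s = -16.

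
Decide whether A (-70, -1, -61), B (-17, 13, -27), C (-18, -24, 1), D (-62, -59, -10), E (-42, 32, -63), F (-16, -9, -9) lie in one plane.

The plane through A, B, C has normal n = AB × AC = (1650, -1518, -1947) and equation n·P = 4785.
Checking the remaining points: n·D = 6732, n·E = 4785, n·F = 4785.
Since n·D = 6732 ≠ 4785, D is off the plane and the points are not all coplanar.

No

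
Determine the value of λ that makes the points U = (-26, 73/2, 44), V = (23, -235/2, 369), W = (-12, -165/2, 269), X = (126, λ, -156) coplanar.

489/2

The points are coplanar iff UV · (UW × UX) = 0.
Expanding, this is linear in λ: (-6475)λ + (3166275/2) = 0.
So λ = 489/2.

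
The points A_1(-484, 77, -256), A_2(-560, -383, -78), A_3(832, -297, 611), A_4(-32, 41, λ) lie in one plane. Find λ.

Normal to plane A_1A_2A_3: n = (-332248, 300140, 633784); plane equation n·P = 21670108.
Requiring n·A_4 = 21670108: (633784)λ + (22937676) = 21670108.
So λ = -2.

-2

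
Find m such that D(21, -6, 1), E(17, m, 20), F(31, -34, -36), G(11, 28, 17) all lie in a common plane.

4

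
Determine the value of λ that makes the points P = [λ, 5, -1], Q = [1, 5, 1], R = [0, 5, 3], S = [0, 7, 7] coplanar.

2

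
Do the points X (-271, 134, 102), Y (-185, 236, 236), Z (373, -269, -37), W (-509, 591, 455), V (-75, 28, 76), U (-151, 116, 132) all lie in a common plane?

Yes

The plane through X, Y, Z has normal n = XY × XZ = (39824, 98250, -100346) and equation n·P = -7862096.
Checking the remaining points: n·W = -7862096, n·V = -7862096, n·U = -7862096.
All equal -7862096, so all 6 points lie in one plane.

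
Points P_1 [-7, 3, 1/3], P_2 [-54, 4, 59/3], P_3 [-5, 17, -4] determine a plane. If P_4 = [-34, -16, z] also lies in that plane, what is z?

49/3

A normal to the plane is n = P_1P_2 × P_1P_3 = (-275, -165, -660).
P_4 lies in the plane iff n · P_1P_4 = 0.
This gives (-660)z + (10780) = 0, so z = 49/3.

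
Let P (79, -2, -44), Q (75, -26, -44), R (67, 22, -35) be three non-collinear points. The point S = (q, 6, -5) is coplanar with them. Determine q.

The plane through P, Q, R has equation −216x + 36y − 384z = -240.
Substituting S: (-216)q + (2136) = -240, so q = 11.

11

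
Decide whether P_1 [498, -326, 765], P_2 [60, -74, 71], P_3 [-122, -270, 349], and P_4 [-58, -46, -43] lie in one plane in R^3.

No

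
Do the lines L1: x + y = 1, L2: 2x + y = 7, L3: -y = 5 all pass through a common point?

Yes

Intersecting L1 and L2: solving the 2×2 system gives (x, y) = (6, -5).
Substitute into L3: (0)(6) + (-1)(-5) = 5.
This equals 5, so (6, -5) lies on all three lines and they are concurrent.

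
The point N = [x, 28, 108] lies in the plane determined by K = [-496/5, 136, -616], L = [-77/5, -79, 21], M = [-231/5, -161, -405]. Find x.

-96/5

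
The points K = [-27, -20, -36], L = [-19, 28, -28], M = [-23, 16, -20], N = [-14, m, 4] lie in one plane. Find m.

85

Normal to plane KLM: n = (480, -96, 96); plane equation n·P = -14496.
Requiring n·N = -14496: (-96)m + (-6336) = -14496.
So m = 85.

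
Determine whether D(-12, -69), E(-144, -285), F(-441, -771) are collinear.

DE = (-132, -216), DF = (-429, -702).
det[DE; DF] = (-132)(-702) − (-216)(-429) = 0.
The determinant is zero, so the points are collinear.

Yes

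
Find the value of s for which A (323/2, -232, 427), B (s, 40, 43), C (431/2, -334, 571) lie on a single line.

35/2

Collinearity requires AB × AC = 0; each component is linear in s.
The y-component gives (-144)s + (2520) = 0, so s = 35/2.
The remaining components then also vanish.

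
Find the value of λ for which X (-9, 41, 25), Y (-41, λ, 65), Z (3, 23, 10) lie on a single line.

89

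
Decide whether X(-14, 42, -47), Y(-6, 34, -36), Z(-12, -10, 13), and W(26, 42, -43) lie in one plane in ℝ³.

A normal to the plane through X, Y, Z is n = XY × XZ = (92, -458, -400).
The plane has equation n·P = -1724. For W: n·W = 356.
356 ≠ -1724, so W is off the plane.

No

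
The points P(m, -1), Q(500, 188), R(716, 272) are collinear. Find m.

14

The three points are collinear iff det[PQ; PR] = 0.
This determinant is linear in m: (-84)m + (1176) = 0, so m = 14.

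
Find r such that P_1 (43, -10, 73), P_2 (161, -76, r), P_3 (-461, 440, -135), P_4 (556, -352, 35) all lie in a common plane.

37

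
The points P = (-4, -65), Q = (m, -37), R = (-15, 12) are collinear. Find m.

Collinearity: (Q − P) must be parallel to (R − P) = (-11, 77).
Cross-multiplying the components: (m − (-4))·(77) = (28)·(-11).
Solving gives m = -8.

-8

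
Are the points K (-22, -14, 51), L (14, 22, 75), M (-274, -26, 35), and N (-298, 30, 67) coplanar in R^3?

No

A normal to the plane through K, L, M is n = KL × KM = (-288, -5472, 8640).
The plane has equation n·P = 523584. For N: n·N = 500544.
500544 ≠ 523584, so N is off the plane.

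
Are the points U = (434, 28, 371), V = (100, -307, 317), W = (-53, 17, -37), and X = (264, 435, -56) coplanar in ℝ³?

With U as base: UV = (-334, -335, -54), UW = (-487, -11, -408), UX = (-170, 407, -427).
UW × UX = (170753, -138589, -200079).
UV · (UW × UX) = 200079.
Since 200079 ≠ 0, the four points are not coplanar.

No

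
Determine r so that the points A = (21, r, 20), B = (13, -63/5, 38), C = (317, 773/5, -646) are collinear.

Direction BC = (304, 836/5, -684). From the x-coordinate of A, the parameter along the line is τ = (21 − 13)/304 = 1/38.
Then r = (-63/5) + 1/38·(836/5) = -41/5.

-41/5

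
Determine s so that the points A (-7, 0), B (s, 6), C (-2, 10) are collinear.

-4

Collinearity: (B − A) must be parallel to (C − A) = (5, 10).
Cross-multiplying the components: (s − (-7))·(10) = (6)·(5).
Solving gives s = -4.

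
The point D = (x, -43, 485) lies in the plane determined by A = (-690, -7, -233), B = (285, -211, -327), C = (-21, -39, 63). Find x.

702

Coplanarity requires AB · (AC × AD) = 0.
AB = (975, -204, -94), AC = (669, -32, 296); the triple product is linear in x with coefficient -63392 and constant term 44501184.
Setting it to zero: x = 702.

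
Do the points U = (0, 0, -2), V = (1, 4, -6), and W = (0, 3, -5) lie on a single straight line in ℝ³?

UV = (1, 4, -4), UW = (0, 3, -3).
Comparing components 3 and 1: (-4)(0) − (1)(-3) = 3 ≠ 0, so UV and UW are not parallel and the points are not collinear.

No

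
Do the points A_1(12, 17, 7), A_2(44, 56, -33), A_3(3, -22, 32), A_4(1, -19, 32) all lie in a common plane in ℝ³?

No

The four points are coplanar iff the 3×3 determinant with rows A_1A_2, A_1A_3, A_1A_4 is zero.
Rows: (32, 39, -40), (-9, -39, 25), (-11, -36, 25).
Expanding along the first row: (32)(-75) − (39)(50) + (-40)(-105) = -150.
Nonzero ⇒ not coplanar.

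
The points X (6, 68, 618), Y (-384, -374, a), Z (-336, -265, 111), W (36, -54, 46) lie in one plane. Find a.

Normal to plane XZW: n = (128622, -210834, 51714); plane equation n·P = 18394272.
Requiring n·Y = 18394272: (51714)a + (29461068) = 18394272.
So a = -214.

-214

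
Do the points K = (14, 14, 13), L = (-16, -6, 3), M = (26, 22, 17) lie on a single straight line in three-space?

KL = (-30, -20, -10), KM = (12, 8, 4).
Each component of KM is -2/5 times the corresponding component of KL, so KM = -2/5·KL and the points are collinear.

Yes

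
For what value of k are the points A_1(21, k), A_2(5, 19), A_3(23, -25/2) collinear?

The three points are collinear iff det[A_1A_2; A_1A_3] = 0.
This determinant is linear in k: (18)k + (162) = 0, so k = -9.

-9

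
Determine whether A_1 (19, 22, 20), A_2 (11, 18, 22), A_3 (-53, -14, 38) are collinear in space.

A_1A_2 = (-8, -4, 2), A_1A_3 = (-72, -36, 18).
Each component of A_1A_3 is 9 times the corresponding component of A_1A_2, so A_1A_3 = 9·A_1A_2 and the points are collinear.

Yes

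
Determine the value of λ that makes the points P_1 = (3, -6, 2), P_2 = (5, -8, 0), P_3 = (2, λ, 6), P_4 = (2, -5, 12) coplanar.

-5

Normal to plane P_1P_2P_4: n = (-18, -18, 0); plane equation n·P = 54.
Requiring n·P_3 = 54: (-18)λ + (-36) = 54.
So λ = -5.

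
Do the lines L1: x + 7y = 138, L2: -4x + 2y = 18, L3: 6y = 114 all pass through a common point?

Yes

Lines aᵢx + bᵢy = cᵢ with pairwise distinct directions are concurrent exactly when det[aᵢ bᵢ cᵢ] = 0.
Here the determinant is 0.
It vanishes, so the lines are concurrent at (5, 19).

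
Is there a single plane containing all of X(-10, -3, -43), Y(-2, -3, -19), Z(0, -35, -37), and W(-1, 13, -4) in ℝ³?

With X as base: XY = (8, 0, 24), XZ = (10, -32, 6), XW = (9, 16, 39).
XZ × XW = (-1344, -336, 448).
XY · (XZ × XW) = 0.
The scalar triple product vanishes, so the four points are coplanar.

Yes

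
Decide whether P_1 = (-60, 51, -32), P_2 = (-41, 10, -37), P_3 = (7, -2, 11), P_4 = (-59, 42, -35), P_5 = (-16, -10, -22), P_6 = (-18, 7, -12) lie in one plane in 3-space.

The plane through P_1, P_2, P_3 has normal n = P_1P_2 × P_1P_3 = (-2028, -1152, 1740) and equation n·P = 7248.
Checking the remaining points: n·P_4 = 10368, n·P_5 = 5688, n·P_6 = 7560.
Since n·P_4 = 10368 ≠ 7248, P_4 is off the plane and the points are not all coplanar.

No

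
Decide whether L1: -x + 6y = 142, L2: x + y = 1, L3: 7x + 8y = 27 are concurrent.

Intersecting L1 and L2: solving the 2×2 system gives (x, y) = (-136/7, 143/7).
Substitute into L3: (7)(-136/7) + (8)(143/7) = 192/7.
But L3 requires 27 ≠ 192/7, so the three lines have no common point.

No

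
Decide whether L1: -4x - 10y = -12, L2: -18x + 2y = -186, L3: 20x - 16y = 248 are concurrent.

No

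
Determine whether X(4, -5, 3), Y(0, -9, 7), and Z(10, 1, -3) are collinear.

Yes

XY = (-4, -4, 4), XZ = (6, 6, -6).
XY × XZ = (0, 0, 0).
The cross product vanishes, so the three points are collinear.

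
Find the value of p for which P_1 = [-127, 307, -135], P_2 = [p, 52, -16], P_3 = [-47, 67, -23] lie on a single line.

Collinearity requires P_1P_2 × P_1P_3 = 0; each component is linear in p.
The y-component gives (-112)p + (-4704) = 0, so p = -42.
The remaining components then also vanish.

-42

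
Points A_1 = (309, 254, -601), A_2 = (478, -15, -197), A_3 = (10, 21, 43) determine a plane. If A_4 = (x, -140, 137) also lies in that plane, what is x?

335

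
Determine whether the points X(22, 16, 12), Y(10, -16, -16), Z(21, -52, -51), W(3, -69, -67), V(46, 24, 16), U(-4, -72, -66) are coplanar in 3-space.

No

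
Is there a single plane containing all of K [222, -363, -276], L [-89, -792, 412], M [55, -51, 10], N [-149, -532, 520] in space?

No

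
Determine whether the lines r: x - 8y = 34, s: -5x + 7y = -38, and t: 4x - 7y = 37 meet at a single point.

No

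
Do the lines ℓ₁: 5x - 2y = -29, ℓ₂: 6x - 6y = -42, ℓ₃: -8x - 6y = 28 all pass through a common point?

Yes

Intersecting ℓ₁ and ℓ₂: solving the 2×2 system gives (x, y) = (-5, 2).
Substitute into ℓ₃: (-8)(-5) + (-6)(2) = 28.
This equals 28, so (-5, 2) lies on all three lines and they are concurrent.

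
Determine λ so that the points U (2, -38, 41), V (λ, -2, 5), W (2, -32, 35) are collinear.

2

Collinearity requires UV × UW = 0; each component is linear in λ.
The y-component gives (6)λ + (-12) = 0, so λ = 2.
The remaining components then also vanish.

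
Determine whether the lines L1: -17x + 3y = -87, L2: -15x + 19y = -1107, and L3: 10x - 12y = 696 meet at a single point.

Intersecting L1 and L2: solving the 2×2 system gives (x, y) = (-6, -63).
Substitute into L3: (10)(-6) + (-12)(-63) = 696.
This equals 696, so (-6, -63) lies on all three lines and they are concurrent.

Yes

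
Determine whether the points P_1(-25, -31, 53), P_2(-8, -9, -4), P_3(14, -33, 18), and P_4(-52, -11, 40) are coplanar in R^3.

No

The four points are coplanar iff the 3×3 determinant with rows P_1P_2, P_1P_3, P_1P_4 is zero.
Rows: (17, 22, -57), (39, -2, -35), (-27, 20, -13).
Expanding along the first row: (17)(726) − (22)(-1452) + (-57)(726) = 2904.
Nonzero ⇒ not coplanar.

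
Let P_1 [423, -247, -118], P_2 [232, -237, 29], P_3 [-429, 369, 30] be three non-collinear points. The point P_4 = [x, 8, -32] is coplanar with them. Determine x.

40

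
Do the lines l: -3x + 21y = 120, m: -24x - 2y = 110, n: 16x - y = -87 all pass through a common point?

No

Lines aᵢx + bᵢy = cᵢ with pairwise distinct directions are concurrent exactly when det[aᵢ bᵢ cᵢ] = 0.
Here the determinant is -1020.
Nonzero, so no common point exists.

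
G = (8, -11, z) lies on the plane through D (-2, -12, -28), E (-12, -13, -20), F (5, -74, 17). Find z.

Coplanarity requires DE · (DF × DG) = 0.
DE = (-10, -1, 8), DF = (7, -62, 45); the triple product is linear in z with coefficient 627 and constant term 22572.
Setting it to zero: z = -36.

-36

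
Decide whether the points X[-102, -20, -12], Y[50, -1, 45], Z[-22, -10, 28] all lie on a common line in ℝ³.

XY = (152, 19, 57), XZ = (80, 10, 40).
Comparing components 2 and 3: (19)(40) − (57)(10) = 190 ≠ 0, so XY and XZ are not parallel and the points are not collinear.

No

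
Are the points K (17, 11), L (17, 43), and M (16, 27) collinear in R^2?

No

KL = (0, 32), KM = (-1, 16).
If collinear, KM would be a scalar multiple of KL. But (0)·(16) ≠ (32)·(-1) (difference 32), so they are not parallel; the points are not collinear.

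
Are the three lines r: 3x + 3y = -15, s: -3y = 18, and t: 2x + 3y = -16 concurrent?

Yes

Intersecting r and s: solving the 2×2 system gives (x, y) = (1, -6).
Substitute into t: (2)(1) + (3)(-6) = -16.
This equals -16, so (1, -6) lies on all three lines and they are concurrent.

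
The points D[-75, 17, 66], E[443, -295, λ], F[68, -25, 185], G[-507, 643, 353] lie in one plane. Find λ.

290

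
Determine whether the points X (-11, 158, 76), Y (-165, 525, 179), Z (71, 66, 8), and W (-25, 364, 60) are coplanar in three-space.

A normal to the plane through X, Y, Z is n = XY × XZ = (-15480, -2026, -15926).
The plane has equation n·P = -1360204. For W: n·W = -1306024.
-1306024 ≠ -1360204, so W is off the plane.

No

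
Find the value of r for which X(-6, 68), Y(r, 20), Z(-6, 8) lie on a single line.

Collinearity: (Y − X) must be parallel to (Z − X) = (0, -60).
Cross-multiplying the components: (r − (-6))·(-60) = (-48)·(0).
Solving gives r = -6.

-6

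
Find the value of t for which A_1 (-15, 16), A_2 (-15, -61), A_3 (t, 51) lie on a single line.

Collinearity: (A_3 − A_1) must be parallel to (A_2 − A_1) = (0, -77).
Cross-multiplying the components: (t − (-15))·(-77) = (35)·(0).
Solving gives t = -15.

-15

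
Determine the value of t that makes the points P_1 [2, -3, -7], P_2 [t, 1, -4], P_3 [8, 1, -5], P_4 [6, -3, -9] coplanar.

Normal to plane P_1P_3P_4: n = (-8, 20, -16); plane equation n·P = 36.
Requiring n·P_2 = 36: (-8)t + (84) = 36.
So t = 6.

6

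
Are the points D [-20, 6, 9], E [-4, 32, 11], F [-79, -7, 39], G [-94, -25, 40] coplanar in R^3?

Yes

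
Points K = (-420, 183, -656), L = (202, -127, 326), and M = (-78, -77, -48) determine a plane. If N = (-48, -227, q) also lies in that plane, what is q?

102

Coplanarity requires KL · (KM × KN) = 0.
KL = (622, -310, 982), KM = (342, -260, 608); the triple product is linear in q with coefficient -55700 and constant term 5681400.
Setting it to zero: q = 102.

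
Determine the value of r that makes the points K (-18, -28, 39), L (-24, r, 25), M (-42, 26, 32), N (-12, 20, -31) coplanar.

-4

Coplanarity ⇔ det[KL; KM; KN] = 0.
Expanding, this is linear in r: (-1722)r + (-6888) = 0.
So r = -4.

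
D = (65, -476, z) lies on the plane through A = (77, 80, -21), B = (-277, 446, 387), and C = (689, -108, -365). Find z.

-469

A normal to the plane is n = AB × AC = (-49200, 127920, -157440).
D lies in the plane iff n · AD = 0.
This gives (-157440)z + (-73839360) = 0, so z = -469.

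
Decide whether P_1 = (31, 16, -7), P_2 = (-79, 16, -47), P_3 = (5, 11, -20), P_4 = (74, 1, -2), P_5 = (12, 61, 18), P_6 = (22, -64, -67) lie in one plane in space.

Yes

The plane through P_1, P_2, P_3 has normal n = P_1P_2 × P_1P_3 = (-200, -390, 550) and equation n·P = -16290.
Checking the remaining points: n·P_4 = -16290, n·P_5 = -16290, n·P_6 = -16290.
All equal -16290, so all 6 points lie in one plane.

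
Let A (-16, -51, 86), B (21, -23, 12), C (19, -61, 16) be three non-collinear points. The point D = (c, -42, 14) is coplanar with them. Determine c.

20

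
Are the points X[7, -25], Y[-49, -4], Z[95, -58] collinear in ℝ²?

Yes

XY = (-56, 21), XZ = (88, -33).
Twice the signed area of △XYZ is (-56)(-33) − (21)(88) = 0.
The triangle is degenerate (zero area), so the points are collinear.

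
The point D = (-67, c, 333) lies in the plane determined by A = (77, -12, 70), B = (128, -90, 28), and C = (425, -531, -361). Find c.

Coplanarity requires AB · (AC × AD) = 0.
AB = (51, -78, -42), AC = (348, -519, -431); the triple product is linear in c with coefficient 7365 and constant term -1436175.
Setting it to zero: c = 195.

195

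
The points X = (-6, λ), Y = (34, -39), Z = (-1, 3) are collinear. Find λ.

9

The three points are collinear iff det[XY; XZ] = 0.
This determinant is linear in λ: (-35)λ + (315) = 0, so λ = 9.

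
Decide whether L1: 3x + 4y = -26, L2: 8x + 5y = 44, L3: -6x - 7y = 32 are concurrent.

Intersecting L1 and L2: solving the 2×2 system gives (x, y) = (18, -20).
Substitute into L3: (-6)(18) + (-7)(-20) = 32.
This equals 32, so (18, -20) lies on all three lines and they are concurrent.

Yes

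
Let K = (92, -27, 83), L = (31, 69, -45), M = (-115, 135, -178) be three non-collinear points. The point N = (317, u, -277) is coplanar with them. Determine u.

405

Coplanarity requires KL · (KM × KN) = 0.
KL = (-61, 96, -128), KM = (-207, 162, -261); the triple product is linear in u with coefficient 10575 and constant term -4282875.
Setting it to zero: u = 405.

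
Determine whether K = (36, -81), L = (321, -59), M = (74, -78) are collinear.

No

KL = (285, 22), KM = (38, 3).
If collinear, KM would be a scalar multiple of KL. But (285)·(3) ≠ (22)·(38) (difference 19), so they are not parallel; the points are not collinear.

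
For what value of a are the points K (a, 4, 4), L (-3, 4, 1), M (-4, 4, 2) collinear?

Direction LM = (-1, 0, 1). From the z-coordinate of K, the parameter along the line is τ = (4 − 1)/1 = 3.
Then a = (-3) + 3·(-1) = -6.

-6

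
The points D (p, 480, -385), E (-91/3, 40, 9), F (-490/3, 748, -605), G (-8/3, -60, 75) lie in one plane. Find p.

Coplanarity ⇔ det[DE; DF; DG] = 0.
Expanding, this is linear in p: (14672)p + (4739056/3) = 0.
So p = -323/3.

-323/3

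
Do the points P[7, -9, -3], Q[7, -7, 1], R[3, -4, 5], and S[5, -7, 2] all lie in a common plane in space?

No

The four points are coplanar iff the 3×3 determinant with rows PQ, PR, PS is zero.
Rows: (0, 2, 4), (-4, 5, 8), (-2, 2, 5).
Expanding along the first row: (0)(9) − (2)(-4) + (4)(2) = 16.
Nonzero ⇒ not coplanar.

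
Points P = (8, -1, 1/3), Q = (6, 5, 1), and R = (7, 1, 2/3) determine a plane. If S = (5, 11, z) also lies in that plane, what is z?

A normal to the plane is n = PQ × PR = (2/3, 0, 2).
S lies in the plane iff n · PS = 0.
This gives (2)z + (-8/3) = 0, so z = 4/3.

4/3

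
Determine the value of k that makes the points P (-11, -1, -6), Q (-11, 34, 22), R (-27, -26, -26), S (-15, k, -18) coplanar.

-16

Normal to plane PQR: n = (0, -448, 560); plane equation n·X = -2912.
Requiring n·S = -2912: (-448)k + (-10080) = -2912.
So k = -16.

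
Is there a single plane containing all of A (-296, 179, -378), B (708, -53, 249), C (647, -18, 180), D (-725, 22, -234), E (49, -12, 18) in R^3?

The plane through A, B, C has normal n = AB × AC = (-5937, 31029, 20988) and equation n·P = -621921.
Checking the remaining points: n·D = 75771, n·E = -285477.
Since n·D = 75771 ≠ -621921, D is off the plane and the points are not all coplanar.

No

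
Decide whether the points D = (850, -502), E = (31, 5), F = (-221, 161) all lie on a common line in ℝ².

Yes

DE = (-819, 507), DF = (-1071, 663).
Twice the signed area of △DEF is (-819)(663) − (507)(-1071) = 0.
The triangle is degenerate (zero area), so the points are collinear.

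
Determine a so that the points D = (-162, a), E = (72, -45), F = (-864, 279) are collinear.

36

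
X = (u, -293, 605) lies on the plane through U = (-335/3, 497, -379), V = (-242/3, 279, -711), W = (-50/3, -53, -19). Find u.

94/3

Coplanarity requires UV · (UW × UX) = 0.
UV = (31, -218, -332), UW = (95, -550, 360); the triple product is linear in u with coefficient -261080 and constant term 24541520/3.
Setting it to zero: u = 94/3.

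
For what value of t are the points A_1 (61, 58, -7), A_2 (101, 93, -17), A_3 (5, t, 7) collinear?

9

Direction A_1A_2 = (40, 35, -10). From the x-coordinate of A_3, the parameter along the line is τ = (5 − 61)/40 = -7/5.
Then t = 58 + (-7/5)·(35) = 9.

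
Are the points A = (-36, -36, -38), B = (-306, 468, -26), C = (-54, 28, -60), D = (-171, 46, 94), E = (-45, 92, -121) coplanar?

The plane through A, B, C has normal n = AB × AC = (-11856, -6156, -8208) and equation n·P = 960336.
Checking the remaining points: n·D = 972648, n·E = 960336.
Since n·D = 972648 ≠ 960336, D is off the plane and the points are not all coplanar.

No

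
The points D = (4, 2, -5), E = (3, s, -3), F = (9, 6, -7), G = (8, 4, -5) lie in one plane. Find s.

Normal to plane DFG: n = (4, -8, -6); plane equation n·P = 30.
Requiring n·E = 30: (-8)s + (30) = 30.
So s = 0.

0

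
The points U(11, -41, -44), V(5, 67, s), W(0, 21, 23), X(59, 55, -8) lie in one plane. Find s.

Normal to plane UWX: n = (-4200, 3612, -4032); plane equation n·P = -16884.
Requiring n·V = -16884: (-4032)s + (221004) = -16884.
So s = 59.

59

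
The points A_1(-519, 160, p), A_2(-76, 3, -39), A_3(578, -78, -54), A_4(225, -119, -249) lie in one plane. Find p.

The points are coplanar iff A_1A_2 · (A_1A_3 × A_1A_4) = 0.
Expanding, this is linear in p: (55407)p + (-11967912) = 0.
So p = 216.

216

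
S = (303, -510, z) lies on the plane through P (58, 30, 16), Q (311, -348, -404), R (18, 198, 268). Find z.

The plane through P, Q, R has equation −24696x − 46956y + 27384z = -2402904.
Substituting S: (27384)z + (16464672) = -2402904, so z = -689.

-689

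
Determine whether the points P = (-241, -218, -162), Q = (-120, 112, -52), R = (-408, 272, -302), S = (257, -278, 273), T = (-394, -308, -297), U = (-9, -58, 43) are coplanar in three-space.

The plane through P, Q, R has normal n = PQ × PR = (-100100, -1430, 114400) and equation n·X = 5903040.
Checking the remaining points: n·S = 5903040, n·T = 5903040, n·U = 5903040.
All equal 5903040, so all 6 points lie in one plane.

Yes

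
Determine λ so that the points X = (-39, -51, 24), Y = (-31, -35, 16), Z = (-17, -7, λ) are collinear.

2

Direction XY = (8, 16, -8). From the x-coordinate of Z, the parameter along the line is τ = (-17 − (-39))/8 = 11/4.
Then λ = 24 + 11/4·(-8) = 2.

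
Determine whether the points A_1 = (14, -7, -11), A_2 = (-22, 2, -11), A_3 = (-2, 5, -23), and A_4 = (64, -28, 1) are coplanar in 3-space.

No

The four points are coplanar iff the 3×3 determinant with rows A_1A_2, A_1A_3, A_1A_4 is zero.
Rows: (-36, 9, 0), (-16, 12, -12), (50, -21, 12).
Expanding along the first row: (-36)(-108) − (9)(408) + (0)(-264) = 216.
Nonzero ⇒ not coplanar.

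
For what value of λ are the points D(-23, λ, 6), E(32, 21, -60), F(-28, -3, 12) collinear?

-1

Collinearity requires DE × DF = 0; each component is linear in λ.
The x-component gives (-72)λ + (-72) = 0, so λ = -1.
The remaining components then also vanish.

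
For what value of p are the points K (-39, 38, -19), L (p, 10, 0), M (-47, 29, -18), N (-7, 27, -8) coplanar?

Normal to plane KMN: n = (-88, 120, 376); plane equation n·P = 848.
Requiring n·L = 848: (-88)p + (1200) = 848.
So p = 4.

4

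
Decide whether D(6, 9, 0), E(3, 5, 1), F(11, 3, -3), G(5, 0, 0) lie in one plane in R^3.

With D as base: DE = (-3, -4, 1), DF = (5, -6, -3), DG = (-1, -9, 0).
DF × DG = (-27, 3, -51).
DE · (DF × DG) = 18.
Since 18 ≠ 0, the four points are not coplanar.

No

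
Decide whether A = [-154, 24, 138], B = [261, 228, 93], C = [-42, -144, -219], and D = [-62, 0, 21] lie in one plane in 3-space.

A normal to the plane through A, B, C is n = AB × AC = (-80388, 143115, -92568).
The plane has equation n·P = 3040128. For D: n·D = 3040128.
Equal, so D lies in the plane and all four are coplanar.

Yes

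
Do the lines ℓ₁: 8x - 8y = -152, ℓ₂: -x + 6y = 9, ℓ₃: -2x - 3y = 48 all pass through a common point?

Yes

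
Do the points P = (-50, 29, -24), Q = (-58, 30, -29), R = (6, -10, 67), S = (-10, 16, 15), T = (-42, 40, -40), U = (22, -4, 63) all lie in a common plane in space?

The plane through P, Q, R has normal n = PQ × PR = (-104, 448, 256) and equation n·X = 12048.
Checking the remaining points: n·S = 12048, n·T = 12048, n·U = 12048.
All equal 12048, so all 6 points lie in one plane.

Yes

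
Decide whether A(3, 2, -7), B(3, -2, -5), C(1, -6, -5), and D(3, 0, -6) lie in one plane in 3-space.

A normal to the plane through A, B, C is n = AB × AC = (8, -4, -8).
The plane has equation n·P = 72. For D: n·D = 72.
Equal, so D lies in the plane and all four are coplanar.

Yes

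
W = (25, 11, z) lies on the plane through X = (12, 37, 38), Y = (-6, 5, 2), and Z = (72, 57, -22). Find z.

-38

Coplanarity requires XY · (XZ × XW) = 0.
XY = (-18, -32, -36), XZ = (60, 20, -60); the triple product is linear in z with coefficient 1560 and constant term 59280.
Setting it to zero: z = -38.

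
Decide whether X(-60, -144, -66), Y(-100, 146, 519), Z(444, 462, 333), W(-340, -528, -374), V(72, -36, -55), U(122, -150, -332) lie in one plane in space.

The plane through X, Y, Z has normal n = XY × XZ = (-238800, 310800, -170400) and equation n·P = -19180800.
Checking the remaining points: n·W = -19180800, n·V = -19010400, n·U = -19180800.
Since n·V = -19010400 ≠ -19180800, V is off the plane and the points are not all coplanar.

No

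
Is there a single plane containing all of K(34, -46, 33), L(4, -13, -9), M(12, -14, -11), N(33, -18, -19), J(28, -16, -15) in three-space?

No

The plane through K, L, M has normal n = KL × KM = (-108, -396, -234) and equation n·P = 6822.
Checking the remaining points: n·N = 8010, n·J = 6822.
Since n·N = 8010 ≠ 6822, N is off the plane and the points are not all coplanar.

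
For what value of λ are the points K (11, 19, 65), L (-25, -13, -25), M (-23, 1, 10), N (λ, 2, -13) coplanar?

-103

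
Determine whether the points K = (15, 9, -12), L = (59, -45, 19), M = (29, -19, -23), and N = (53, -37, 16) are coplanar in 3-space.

Yes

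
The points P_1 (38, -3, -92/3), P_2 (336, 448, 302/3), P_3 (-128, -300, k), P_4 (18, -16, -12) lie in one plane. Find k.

-530/3

Normal to plane P_1P_2P_4: n = (10126, -24568/3, 5146); plane equation n·P = 754636/3.
Requiring n·P_3 = 754636/3: (5146)k + (1160672) = 754636/3.
So k = -530/3.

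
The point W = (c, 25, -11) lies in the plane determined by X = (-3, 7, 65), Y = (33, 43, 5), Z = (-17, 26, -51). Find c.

Coplanarity requires XY · (XZ × XW) = 0.
XY = (36, 36, -60), XZ = (-14, 19, -116); the triple product is linear in c with coefficient -3036 and constant term -9108.
Setting it to zero: c = -3.

-3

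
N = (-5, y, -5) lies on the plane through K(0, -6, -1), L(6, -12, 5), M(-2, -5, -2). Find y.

The plane through K, L, M has equation −6y − 6z = 42.
Substituting N: (-6)y + (30) = 42, so y = -2.

-2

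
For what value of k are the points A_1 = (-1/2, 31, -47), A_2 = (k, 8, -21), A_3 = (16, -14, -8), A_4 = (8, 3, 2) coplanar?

15/2

Coplanarity ⇔ det[A_1A_2; A_1A_3; A_1A_4] = 0.
Expanding, this is linear in k: (-1113)k + (16695/2) = 0.
So k = 15/2.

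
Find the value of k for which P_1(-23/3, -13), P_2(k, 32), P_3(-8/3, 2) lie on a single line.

22/3

Collinearity: (P_2 − P_1) must be parallel to (P_3 − P_1) = (5, 15).
Cross-multiplying the components: (k − (-23/3))·(15) = (45)·(5).
Solving gives k = 22/3.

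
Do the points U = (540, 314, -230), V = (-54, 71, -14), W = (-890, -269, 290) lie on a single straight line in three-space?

No

UV = (-594, -243, 216), UW = (-1430, -583, 520).
UV × UW = (-432, 0, -1188).
The cross product is nonzero, so the points do not lie on one line.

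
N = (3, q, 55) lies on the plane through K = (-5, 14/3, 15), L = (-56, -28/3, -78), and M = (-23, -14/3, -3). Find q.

-2/3

Coplanarity requires KL · (KM × KN) = 0.
KL = (-51, -14, -93), KM = (-18, -28/3, -18); the triple product is linear in q with coefficient 756 and constant term 504.
Setting it to zero: q = -2/3.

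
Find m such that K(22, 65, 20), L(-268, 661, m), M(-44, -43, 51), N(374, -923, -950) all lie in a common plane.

Normal to plane KMN: n = (135388, -53108, 103224); plane equation n·P = 1590996.
Requiring n·L = 1590996: (103224)m + (-71388372) = 1590996.
So m = 707.

707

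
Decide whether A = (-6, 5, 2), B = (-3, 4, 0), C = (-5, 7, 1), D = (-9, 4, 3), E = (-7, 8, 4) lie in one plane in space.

No

The plane through A, B, C has normal n = AB × AC = (5, 1, 7) and equation n·P = -11.
Checking the remaining points: n·D = -20, n·E = 1.
Since n·D = -20 ≠ -11, D is off the plane and the points are not all coplanar.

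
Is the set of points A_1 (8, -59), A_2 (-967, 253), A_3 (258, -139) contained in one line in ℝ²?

A_1A_2 = (-975, 312), A_1A_3 = (250, -80).
Twice the signed area of △A_1A_2A_3 is (-975)(-80) − (312)(250) = 0.
The triangle is degenerate (zero area), so the points are collinear.

Yes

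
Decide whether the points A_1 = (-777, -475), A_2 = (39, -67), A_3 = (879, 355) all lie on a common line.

No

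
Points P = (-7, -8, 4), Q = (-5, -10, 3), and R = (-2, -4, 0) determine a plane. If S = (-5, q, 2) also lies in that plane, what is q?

-4

The plane through P, Q, R has equation 12x + 3y + 18z = -36.
Substituting S: (3)q + (-24) = -36, so q = -4.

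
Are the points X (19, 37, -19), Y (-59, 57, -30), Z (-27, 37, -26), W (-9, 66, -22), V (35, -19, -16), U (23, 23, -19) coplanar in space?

No

The plane through X, Y, Z has normal n = XY × XZ = (-140, -40, 920) and equation n·P = -21620.
Checking the remaining points: n·W = -21620, n·V = -18860, n·U = -21620.
Since n·V = -18860 ≠ -21620, V is off the plane and the points are not all coplanar.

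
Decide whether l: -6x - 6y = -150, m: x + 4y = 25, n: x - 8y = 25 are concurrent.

Yes

Lines aᵢx + bᵢy = cᵢ with pairwise distinct directions are concurrent exactly when det[aᵢ bᵢ cᵢ] = 0.
Here the determinant is 0.
It vanishes, so the lines are concurrent at (25, 0).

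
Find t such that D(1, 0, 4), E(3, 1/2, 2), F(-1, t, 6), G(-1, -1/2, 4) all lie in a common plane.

-1/2

Normal to plane DEG: n = (-1, 4, 0); plane equation n·P = -1.
Requiring n·F = -1: (4)t + (1) = -1.
So t = -1/2.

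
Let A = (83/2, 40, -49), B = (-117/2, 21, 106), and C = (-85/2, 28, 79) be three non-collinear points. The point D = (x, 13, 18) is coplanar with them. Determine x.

11/2

The plane through A, B, C has equation −572x − 220y − 396z = -13134.
Substituting D: (-572)x + (-9988) = -13134, so x = 11/2.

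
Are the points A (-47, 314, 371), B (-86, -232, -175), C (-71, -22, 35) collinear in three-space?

Yes

AB = (-39, -546, -546), AC = (-24, -336, -336).
AB × AC = (0, 0, 0).
The cross product vanishes, so the three points are collinear.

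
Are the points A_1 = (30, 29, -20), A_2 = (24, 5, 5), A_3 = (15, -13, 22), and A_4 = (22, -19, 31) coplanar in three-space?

No

A normal to the plane through A_1, A_2, A_3 is n = A_1A_2 × A_1A_3 = (42, -123, -108).
The plane has equation n·P = -147. For A_4: n·A_4 = -87.
-87 ≠ -147, so A_4 is off the plane.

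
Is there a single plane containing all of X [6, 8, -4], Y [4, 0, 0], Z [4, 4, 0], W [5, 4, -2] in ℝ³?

A normal to the plane through X, Y, Z is n = XY × XZ = (-16, 0, -8).
The plane has equation n·P = -64. For W: n·W = -64.
Equal, so W lies in the plane and all four are coplanar.

Yes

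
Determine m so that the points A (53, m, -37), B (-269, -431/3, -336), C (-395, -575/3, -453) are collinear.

-21

Collinearity requires AB × AC = 0; each component is linear in m.
The x-component gives (117)m + (2457) = 0, so m = -21.
The remaining components then also vanish.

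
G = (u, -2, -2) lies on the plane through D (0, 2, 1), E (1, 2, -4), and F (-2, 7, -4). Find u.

3

A normal to the plane is n = DE × DF = (25, 15, 5).
G lies in the plane iff n · DG = 0.
This gives (25)u + (-75) = 0, so u = 3.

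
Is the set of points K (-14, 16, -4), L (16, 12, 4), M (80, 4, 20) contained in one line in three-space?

KL = (30, -4, 8), KM = (94, -12, 24).
Comparing components 3 and 1: (8)(94) − (30)(24) = 32 ≠ 0, so KL and KM are not parallel and the points are not collinear.

No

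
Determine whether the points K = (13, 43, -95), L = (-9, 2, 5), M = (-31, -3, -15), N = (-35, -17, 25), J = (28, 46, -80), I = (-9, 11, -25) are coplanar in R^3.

Yes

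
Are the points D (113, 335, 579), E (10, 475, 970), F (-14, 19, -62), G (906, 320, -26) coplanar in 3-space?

No

With D as base: DE = (-103, 140, 391), DF = (-127, -316, -641), DG = (793, -15, -605).
DF × DG = (181565, -585148, 252493).
DE · (DF × DG) = -1897152.
Since -1897152 ≠ 0, the four points are not coplanar.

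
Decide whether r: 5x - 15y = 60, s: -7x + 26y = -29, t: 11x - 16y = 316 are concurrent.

Lines aᵢx + bᵢy = cᵢ with pairwise distinct directions are concurrent exactly when det[aᵢ bᵢ cᵢ] = 0.
Here the determinant is -75.
Nonzero, so no common point exists.

No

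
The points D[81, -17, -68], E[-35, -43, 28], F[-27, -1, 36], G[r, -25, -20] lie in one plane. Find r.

Normal to plane DEF: n = (-4240, 1696, -4664); plane equation n·P = -55120.
Requiring n·G = -55120: (-4240)r + (50880) = -55120.
So r = 25.

25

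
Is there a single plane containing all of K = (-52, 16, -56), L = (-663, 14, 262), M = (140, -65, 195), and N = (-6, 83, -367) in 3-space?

No

A normal to the plane through K, L, M is n = KL × KM = (25256, 214417, 49875).
The plane has equation n·P = -675640. For N: n·N = -659050.
-659050 ≠ -675640, so N is off the plane.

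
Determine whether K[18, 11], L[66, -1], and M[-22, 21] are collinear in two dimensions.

Yes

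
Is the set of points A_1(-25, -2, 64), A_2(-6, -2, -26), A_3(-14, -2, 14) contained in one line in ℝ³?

No

A_1A_2 = (19, 0, -90), A_1A_3 = (11, 0, -50).
A_1A_2 × A_1A_3 = (0, -40, 0).
The cross product is nonzero, so the points do not lie on one line.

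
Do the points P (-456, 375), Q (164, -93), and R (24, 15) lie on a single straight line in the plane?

PQ = (620, -468), PR = (480, -360).
det[PQ; PR] = (620)(-360) − (-468)(480) = 1440.
The determinant is nonzero, so they are not collinear.

No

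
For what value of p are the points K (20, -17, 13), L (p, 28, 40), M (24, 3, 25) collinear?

Direction KM = (4, 20, 12). From the y-coordinate of L, the parameter along the line is τ = (28 − (-17))/20 = 9/4.
Then p = 20 + 9/4·(4) = 29.

29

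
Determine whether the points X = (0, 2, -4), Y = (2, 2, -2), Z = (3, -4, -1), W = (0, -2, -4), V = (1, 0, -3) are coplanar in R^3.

The plane through X, Y, Z has normal n = XY × XZ = (12, 0, -12) and equation n·P = 48.
Checking the remaining points: n·W = 48, n·V = 48.
All equal 48, so all 5 points lie in one plane.

Yes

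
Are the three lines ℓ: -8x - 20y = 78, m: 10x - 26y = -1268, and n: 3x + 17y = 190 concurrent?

Intersecting ℓ and m: solving the 2×2 system gives (x, y) = (-6847/102, 2341/102).
Substitute into n: (3)(-6847/102) + (17)(2341/102) = 9628/51.
But n requires 190 ≠ 9628/51, so the three lines have no common point.

No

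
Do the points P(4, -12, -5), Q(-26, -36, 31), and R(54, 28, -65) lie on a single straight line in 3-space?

PQ = (-30, -24, 36), PR = (50, 40, -60).
PQ × PR = (0, 0, 0).
The cross product vanishes, so the three points are collinear.

Yes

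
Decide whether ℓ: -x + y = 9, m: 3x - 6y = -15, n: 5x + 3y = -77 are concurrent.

Yes

The three lines meet at one point iff the augmented coefficient matrix [aᵢ bᵢ cᵢ] has rank < 3, i.e. its determinant vanishes.
Here the determinant is 0.
It vanishes, so the lines are concurrent at (-13, -4).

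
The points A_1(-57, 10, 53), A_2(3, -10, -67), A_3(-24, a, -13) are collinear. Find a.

-1

Direction A_1A_2 = (60, -20, -120). From the x-coordinate of A_3, the parameter along the line is τ = (-24 − (-57))/60 = 11/20.
Then a = 10 + 11/20·(-20) = -1.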